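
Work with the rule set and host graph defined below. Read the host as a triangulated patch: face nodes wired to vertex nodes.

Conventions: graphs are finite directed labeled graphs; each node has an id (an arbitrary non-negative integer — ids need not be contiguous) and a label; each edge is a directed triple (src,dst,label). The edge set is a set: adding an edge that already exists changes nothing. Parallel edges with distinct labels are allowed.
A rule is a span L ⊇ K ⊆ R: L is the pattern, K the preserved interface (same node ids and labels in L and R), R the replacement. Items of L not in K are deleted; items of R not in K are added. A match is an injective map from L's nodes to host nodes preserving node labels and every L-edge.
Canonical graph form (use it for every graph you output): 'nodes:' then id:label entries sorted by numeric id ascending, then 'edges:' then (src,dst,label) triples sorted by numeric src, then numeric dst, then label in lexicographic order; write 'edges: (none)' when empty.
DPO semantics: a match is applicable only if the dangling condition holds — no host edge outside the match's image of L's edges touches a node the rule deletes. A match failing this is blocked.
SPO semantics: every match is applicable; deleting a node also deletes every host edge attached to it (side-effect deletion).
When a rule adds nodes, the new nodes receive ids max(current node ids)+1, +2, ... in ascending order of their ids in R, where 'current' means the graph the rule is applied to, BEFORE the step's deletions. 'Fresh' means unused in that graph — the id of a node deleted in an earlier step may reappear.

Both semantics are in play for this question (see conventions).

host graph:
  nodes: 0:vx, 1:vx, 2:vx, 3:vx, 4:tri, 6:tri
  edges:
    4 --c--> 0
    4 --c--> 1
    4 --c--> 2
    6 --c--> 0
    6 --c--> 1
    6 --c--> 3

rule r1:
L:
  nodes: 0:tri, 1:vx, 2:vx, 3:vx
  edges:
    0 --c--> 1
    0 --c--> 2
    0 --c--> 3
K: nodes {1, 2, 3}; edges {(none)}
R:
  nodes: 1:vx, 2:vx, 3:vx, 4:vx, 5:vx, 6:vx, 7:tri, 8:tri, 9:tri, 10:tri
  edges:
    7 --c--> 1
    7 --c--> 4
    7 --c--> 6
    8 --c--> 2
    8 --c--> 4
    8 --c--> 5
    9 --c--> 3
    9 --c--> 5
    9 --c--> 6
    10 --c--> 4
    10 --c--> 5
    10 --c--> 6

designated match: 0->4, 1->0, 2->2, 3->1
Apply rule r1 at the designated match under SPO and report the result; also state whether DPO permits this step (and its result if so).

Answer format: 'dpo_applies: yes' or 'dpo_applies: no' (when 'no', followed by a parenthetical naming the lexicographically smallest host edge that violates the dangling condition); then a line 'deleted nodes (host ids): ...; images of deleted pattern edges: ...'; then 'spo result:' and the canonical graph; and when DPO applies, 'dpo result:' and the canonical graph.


dpo_applies: yes
deleted nodes (host ids): 4; images of deleted pattern edges: (4,0,c); (4,1,c); (4,2,c)
spo result:
nodes: 0:vx, 1:vx, 2:vx, 3:vx, 6:tri, 7:vx, 8:vx, 9:vx, 10:tri, 11:tri, 12:tri, 13:tri
edges: (6,0,c); (6,1,c); (6,3,c); (10,0,c); (10,7,c); (10,9,c); (11,2,c); (11,7,c); (11,8,c); (12,1,c); (12,8,c); (12,9,c); (13,7,c); (13,8,c); (13,9,c)
dpo result:
nodes: 0:vx, 1:vx, 2:vx, 3:vx, 6:tri, 7:vx, 8:vx, 9:vx, 10:tri, 11:tri, 12:tri, 13:tri
edges: (6,0,c); (6,1,c); (6,3,c); (10,0,c); (10,7,c); (10,9,c); (11,2,c); (11,7,c); (11,8,c); (12,1,c); (12,8,c); (12,9,c); (13,7,c); (13,8,c); (13,9,c)


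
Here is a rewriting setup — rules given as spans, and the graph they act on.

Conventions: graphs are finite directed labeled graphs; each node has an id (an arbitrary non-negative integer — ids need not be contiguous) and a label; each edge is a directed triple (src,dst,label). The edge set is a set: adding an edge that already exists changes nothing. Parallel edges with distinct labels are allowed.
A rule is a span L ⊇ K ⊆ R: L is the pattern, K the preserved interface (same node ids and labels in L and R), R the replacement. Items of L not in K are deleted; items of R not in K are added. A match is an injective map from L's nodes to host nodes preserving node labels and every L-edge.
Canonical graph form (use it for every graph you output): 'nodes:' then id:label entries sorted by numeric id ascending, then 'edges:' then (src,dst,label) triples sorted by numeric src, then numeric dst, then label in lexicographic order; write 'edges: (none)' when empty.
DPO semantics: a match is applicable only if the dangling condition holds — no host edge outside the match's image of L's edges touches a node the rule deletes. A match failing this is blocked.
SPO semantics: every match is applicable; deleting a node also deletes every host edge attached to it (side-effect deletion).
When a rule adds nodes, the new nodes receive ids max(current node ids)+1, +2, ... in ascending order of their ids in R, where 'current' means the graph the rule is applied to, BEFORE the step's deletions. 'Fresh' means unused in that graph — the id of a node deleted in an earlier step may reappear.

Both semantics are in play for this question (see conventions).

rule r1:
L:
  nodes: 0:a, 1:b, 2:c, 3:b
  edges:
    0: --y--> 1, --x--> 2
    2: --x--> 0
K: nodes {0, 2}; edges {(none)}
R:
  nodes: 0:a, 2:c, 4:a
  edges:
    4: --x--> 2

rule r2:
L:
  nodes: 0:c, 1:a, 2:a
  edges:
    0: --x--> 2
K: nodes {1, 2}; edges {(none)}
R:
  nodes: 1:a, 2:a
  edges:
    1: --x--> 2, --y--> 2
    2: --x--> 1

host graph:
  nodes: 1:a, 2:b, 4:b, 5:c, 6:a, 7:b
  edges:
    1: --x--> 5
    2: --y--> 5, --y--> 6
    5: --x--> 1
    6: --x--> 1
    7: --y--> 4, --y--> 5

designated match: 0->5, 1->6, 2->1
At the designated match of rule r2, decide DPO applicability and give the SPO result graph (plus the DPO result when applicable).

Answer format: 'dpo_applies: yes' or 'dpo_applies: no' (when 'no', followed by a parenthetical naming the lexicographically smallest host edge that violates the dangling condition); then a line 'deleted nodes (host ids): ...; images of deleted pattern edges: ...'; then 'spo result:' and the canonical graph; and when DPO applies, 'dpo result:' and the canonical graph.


dpo_applies: no
(the rule deletes node 5, which keeps host edge (1,5,x) outside the match image — the dangling condition fails, DPO blocks; SPO proceeds and side-deletes such edges)
deleted nodes (host ids): 5; images of deleted pattern edges: (5,1,x)
spo result:
nodes: 1:a, 2:b, 4:b, 6:a, 7:b
edges: (1,6,x); (2,6,y); (6,1,x); (6,1,y); (7,4,y)


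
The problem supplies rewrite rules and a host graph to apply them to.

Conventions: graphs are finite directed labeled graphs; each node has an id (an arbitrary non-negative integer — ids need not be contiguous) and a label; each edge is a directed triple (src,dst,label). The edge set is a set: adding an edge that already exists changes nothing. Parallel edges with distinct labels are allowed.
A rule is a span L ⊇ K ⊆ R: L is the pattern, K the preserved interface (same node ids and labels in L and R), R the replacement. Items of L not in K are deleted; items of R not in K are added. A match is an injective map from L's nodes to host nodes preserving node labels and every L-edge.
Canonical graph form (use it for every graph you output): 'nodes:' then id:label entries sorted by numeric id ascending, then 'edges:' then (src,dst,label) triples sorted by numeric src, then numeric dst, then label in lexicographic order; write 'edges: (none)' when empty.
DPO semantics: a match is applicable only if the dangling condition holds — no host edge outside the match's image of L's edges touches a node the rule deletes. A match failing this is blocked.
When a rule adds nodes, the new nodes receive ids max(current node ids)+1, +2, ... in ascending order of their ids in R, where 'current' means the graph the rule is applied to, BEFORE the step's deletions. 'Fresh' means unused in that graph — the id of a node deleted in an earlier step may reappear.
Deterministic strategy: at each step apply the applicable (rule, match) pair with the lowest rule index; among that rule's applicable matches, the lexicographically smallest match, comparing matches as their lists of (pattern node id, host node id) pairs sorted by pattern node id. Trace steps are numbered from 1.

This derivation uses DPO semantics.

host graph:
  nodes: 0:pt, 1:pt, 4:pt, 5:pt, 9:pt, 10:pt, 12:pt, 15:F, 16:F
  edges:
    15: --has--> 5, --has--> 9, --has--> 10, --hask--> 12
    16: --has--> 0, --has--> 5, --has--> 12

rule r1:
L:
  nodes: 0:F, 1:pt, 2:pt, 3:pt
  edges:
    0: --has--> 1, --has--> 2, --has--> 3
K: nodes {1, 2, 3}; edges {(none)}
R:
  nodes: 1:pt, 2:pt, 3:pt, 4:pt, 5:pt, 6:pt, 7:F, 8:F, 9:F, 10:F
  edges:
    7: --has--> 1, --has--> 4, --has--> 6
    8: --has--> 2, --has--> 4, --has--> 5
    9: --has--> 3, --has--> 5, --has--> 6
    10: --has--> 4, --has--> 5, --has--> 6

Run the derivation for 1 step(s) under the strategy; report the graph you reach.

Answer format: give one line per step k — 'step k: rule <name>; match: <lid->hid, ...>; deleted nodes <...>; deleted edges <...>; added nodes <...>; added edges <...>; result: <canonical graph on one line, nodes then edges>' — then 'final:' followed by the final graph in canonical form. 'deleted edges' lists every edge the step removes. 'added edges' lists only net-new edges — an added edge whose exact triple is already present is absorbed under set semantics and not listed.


step 1: rule r1; match: 0->16, 1->0, 2->5, 3->12; deleted nodes 16; deleted edges (16,0,has); (16,5,has); (16,12,has); added nodes 17, 18, 19, 20, 21, 22, 23; added edges (20,0,has); (20,17,has); (20,19,has); (21,5,has); (21,17,has); (21,18,has); (22,12,has); (22,18,has); (22,19,has); (23,17,has); (23,18,has); (23,19,has); result: nodes: 0:pt, 1:pt, 4:pt, 5:pt, 9:pt, 10:pt, 12:pt, 15:F, 17:pt, 18:pt, 19:pt, 20:F, 21:F, 22:F, 23:F edges: (15,5,has); (15,9,has); (15,10,has); (15,12,hask); (20,0,has); (20,17,has); (20,19,has); (21,5,has); (21,17,has); (21,18,has); (22,12,has); (22,18,has); (22,19,has); (23,17,has); (23,18,has); (23,19,has)
final:
nodes: 0:pt, 1:pt, 4:pt, 5:pt, 9:pt, 10:pt, 12:pt, 15:F, 17:pt, 18:pt, 19:pt, 20:F, 21:F, 22:F, 23:F
edges: (15,5,has); (15,9,has); (15,10,has); (15,12,hask); (20,0,has); (20,17,has); (20,19,has); (21,5,has); (21,17,has); (21,18,has); (22,12,has); (22,18,has); (22,19,has); (23,17,has); (23,18,has); (23,19,has)


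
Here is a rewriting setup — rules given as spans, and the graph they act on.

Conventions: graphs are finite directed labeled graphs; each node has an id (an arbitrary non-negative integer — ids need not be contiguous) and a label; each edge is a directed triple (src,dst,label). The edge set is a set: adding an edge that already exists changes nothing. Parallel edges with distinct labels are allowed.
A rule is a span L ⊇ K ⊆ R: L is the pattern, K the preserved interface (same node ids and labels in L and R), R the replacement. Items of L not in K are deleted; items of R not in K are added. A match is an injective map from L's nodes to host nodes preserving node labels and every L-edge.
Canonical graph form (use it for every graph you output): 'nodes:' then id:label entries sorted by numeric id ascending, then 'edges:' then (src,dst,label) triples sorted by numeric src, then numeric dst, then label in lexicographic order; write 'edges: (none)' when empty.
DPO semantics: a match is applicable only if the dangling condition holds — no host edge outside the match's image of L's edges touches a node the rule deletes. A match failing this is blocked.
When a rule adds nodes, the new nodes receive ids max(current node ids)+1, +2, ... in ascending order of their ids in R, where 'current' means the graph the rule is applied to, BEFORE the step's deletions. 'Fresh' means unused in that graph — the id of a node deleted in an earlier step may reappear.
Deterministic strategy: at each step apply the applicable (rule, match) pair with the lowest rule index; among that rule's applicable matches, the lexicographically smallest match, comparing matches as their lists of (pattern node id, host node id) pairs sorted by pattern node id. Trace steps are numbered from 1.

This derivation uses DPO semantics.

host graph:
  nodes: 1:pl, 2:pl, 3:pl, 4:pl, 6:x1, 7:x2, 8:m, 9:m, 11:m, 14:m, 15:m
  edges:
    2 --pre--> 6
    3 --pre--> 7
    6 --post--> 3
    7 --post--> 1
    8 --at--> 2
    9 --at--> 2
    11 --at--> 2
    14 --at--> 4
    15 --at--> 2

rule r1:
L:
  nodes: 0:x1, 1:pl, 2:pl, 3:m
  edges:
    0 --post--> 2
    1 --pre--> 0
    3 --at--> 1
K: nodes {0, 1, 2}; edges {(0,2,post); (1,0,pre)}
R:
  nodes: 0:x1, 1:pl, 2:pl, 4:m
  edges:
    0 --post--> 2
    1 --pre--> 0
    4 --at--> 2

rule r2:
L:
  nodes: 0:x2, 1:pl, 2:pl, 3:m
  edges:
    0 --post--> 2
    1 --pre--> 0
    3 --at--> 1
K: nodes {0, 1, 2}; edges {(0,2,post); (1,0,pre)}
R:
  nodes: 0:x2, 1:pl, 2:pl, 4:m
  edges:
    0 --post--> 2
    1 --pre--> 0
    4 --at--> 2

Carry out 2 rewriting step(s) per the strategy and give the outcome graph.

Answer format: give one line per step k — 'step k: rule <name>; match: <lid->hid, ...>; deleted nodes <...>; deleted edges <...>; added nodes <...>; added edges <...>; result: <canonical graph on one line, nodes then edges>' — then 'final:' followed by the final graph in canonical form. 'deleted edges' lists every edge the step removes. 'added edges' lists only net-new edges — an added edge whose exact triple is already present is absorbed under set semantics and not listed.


step 1: rule r1; match: 0->6, 1->2, 2->3, 3->8; deleted nodes 8; deleted edges (8,2,at); added nodes 16; added edges (16,3,at); result: nodes: 1:pl, 2:pl, 3:pl, 4:pl, 6:x1, 7:x2, 9:m, 11:m, 14:m, 15:m, 16:m edges: (2,6,pre); (3,7,pre); (6,3,post); (7,1,post); (9,2,at); (11,2,at); (14,4,at); (15,2,at); (16,3,at)
step 2: rule r1; match: 0->6, 1->2, 2->3, 3->9; deleted nodes 9; deleted edges (9,2,at); added nodes 17; added edges (17,3,at); result: nodes: 1:pl, 2:pl, 3:pl, 4:pl, 6:x1, 7:x2, 11:m, 14:m, 15:m, 16:m, 17:m edges: (2,6,pre); (3,7,pre); (6,3,post); (7,1,post); (11,2,at); (14,4,at); (15,2,at); (16,3,at); (17,3,at)
final:
nodes: 1:pl, 2:pl, 3:pl, 4:pl, 6:x1, 7:x2, 11:m, 14:m, 15:m, 16:m, 17:m
edges: (2,6,pre); (3,7,pre); (6,3,post); (7,1,post); (11,2,at); (14,4,at); (15,2,at); (16,3,at); (17,3,at)


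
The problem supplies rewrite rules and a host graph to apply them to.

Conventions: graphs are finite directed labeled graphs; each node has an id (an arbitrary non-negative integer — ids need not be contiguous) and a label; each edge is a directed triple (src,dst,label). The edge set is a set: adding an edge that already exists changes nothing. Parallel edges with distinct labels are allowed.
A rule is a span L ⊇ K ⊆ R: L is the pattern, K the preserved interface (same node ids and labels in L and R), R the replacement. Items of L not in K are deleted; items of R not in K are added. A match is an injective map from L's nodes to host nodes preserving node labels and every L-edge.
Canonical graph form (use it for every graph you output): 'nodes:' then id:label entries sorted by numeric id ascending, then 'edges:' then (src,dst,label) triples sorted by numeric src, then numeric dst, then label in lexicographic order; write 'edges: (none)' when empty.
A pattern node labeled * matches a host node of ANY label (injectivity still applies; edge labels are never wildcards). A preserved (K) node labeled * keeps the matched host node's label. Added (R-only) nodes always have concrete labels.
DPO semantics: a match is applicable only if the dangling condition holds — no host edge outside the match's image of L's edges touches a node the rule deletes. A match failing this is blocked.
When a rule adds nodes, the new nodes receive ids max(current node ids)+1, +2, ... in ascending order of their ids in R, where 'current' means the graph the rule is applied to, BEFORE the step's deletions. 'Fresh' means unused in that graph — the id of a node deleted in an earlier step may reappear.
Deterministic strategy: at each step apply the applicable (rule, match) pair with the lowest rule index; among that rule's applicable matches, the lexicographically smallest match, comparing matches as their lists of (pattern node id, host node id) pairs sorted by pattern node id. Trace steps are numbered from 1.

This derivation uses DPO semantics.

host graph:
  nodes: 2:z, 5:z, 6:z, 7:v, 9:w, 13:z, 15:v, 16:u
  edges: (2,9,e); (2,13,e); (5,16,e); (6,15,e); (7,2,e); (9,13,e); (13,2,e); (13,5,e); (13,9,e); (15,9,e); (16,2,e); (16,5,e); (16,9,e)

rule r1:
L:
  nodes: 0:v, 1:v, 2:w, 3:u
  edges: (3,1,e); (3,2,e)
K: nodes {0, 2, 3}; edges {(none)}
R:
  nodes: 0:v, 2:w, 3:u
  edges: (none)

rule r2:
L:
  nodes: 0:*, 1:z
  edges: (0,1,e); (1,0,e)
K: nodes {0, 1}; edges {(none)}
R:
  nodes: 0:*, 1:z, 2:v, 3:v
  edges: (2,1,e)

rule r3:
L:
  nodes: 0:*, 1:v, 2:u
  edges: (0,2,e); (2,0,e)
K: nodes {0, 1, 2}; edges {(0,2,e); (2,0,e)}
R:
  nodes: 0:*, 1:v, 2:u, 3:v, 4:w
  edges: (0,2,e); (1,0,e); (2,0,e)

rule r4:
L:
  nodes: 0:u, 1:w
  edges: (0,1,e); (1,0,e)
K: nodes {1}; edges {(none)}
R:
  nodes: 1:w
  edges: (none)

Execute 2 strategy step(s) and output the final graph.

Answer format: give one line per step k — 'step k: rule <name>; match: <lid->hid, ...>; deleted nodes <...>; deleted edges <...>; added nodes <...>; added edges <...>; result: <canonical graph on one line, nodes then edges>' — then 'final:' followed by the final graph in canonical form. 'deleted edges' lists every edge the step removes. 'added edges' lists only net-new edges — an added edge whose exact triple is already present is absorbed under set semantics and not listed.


step 1: rule r2; match: 0->2, 1->13; deleted nodes (none); deleted edges (2,13,e); (13,2,e); added nodes 17, 18; added edges (17,13,e); result: nodes: 2:z, 5:z, 6:z, 7:v, 9:w, 13:z, 15:v, 16:u, 17:v, 18:v edges: (2,9,e); (5,16,e); (6,15,e); (7,2,e); (9,13,e); (13,5,e); (13,9,e); (15,9,e); (16,2,e); (16,5,e); (16,9,e); (17,13,e)
step 2: rule r2; match: 0->9, 1->13; deleted nodes (none); deleted edges (9,13,e); (13,9,e); added nodes 19, 20; added edges (19,13,e); result: nodes: 2:z, 5:z, 6:z, 7:v, 9:w, 13:z, 15:v, 16:u, 17:v, 18:v, 19:v, 20:v edges: (2,9,e); (5,16,e); (6,15,e); (7,2,e); (13,5,e); (15,9,e); (16,2,e); (16,5,e); (16,9,e); (17,13,e); (19,13,e)
final:
nodes: 2:z, 5:z, 6:z, 7:v, 9:w, 13:z, 15:v, 16:u, 17:v, 18:v, 19:v, 20:v
edges: (2,9,e); (5,16,e); (6,15,e); (7,2,e); (13,5,e); (15,9,e); (16,2,e); (16,5,e); (16,9,e); (17,13,e); (19,13,e)


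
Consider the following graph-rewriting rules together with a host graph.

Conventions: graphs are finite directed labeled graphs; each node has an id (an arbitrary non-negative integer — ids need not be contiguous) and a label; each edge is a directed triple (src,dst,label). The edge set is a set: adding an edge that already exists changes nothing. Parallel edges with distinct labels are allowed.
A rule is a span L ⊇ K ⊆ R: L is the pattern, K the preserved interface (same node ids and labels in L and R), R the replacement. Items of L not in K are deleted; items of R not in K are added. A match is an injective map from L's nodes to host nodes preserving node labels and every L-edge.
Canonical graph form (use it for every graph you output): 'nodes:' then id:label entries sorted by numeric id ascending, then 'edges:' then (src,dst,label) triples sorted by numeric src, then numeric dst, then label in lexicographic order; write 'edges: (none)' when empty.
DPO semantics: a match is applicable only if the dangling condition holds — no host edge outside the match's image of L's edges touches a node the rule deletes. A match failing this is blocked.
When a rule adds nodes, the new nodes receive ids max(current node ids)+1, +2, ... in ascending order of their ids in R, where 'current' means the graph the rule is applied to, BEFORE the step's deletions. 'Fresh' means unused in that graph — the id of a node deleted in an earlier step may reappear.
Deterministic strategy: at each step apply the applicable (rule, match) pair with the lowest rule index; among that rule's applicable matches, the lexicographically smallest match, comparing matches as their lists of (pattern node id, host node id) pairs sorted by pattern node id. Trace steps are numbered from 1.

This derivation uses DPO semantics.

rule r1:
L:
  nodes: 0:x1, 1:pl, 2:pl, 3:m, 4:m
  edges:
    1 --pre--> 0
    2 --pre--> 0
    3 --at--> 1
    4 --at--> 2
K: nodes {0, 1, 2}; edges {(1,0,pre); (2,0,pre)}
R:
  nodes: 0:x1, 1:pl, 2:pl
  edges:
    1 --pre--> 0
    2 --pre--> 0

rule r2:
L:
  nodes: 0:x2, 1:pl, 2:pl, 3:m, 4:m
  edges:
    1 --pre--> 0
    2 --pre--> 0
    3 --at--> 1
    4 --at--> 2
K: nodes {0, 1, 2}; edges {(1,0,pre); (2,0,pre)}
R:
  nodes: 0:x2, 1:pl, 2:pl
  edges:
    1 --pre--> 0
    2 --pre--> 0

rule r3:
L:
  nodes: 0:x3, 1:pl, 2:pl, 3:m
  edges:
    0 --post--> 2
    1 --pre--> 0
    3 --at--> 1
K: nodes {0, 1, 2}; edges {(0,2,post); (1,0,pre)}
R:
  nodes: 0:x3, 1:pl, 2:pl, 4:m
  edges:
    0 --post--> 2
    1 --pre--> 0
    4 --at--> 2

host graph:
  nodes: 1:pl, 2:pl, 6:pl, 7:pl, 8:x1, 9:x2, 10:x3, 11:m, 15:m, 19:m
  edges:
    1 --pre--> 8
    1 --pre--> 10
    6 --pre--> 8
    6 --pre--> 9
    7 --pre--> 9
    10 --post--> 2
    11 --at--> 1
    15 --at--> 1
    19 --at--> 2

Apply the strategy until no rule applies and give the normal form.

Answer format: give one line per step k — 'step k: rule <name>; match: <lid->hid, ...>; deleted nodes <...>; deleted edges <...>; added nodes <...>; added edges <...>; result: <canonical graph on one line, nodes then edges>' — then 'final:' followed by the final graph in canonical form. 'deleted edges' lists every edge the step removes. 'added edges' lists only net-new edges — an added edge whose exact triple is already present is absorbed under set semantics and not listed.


step 1: rule r3; match: 0->10, 1->1, 2->2, 3->11; deleted nodes 11; deleted edges (11,1,at); added nodes 20; added edges (20,2,at); result: nodes: 1:pl, 2:pl, 6:pl, 7:pl, 8:x1, 9:x2, 10:x3, 15:m, 19:m, 20:m edges: (1,8,pre); (1,10,pre); (6,8,pre); (6,9,pre); (7,9,pre); (10,2,post); (15,1,at); (19,2,at); (20,2,at)
step 2: rule r3; match: 0->10, 1->1, 2->2, 3->15; deleted nodes 15; deleted edges (15,1,at); added nodes 21; added edges (21,2,at); result: nodes: 1:pl, 2:pl, 6:pl, 7:pl, 8:x1, 9:x2, 10:x3, 19:m, 20:m, 21:m edges: (1,8,pre); (1,10,pre); (6,8,pre); (6,9,pre); (7,9,pre); (10,2,post); (19,2,at); (20,2,at); (21,2,at)
final:
nodes: 1:pl, 2:pl, 6:pl, 7:pl, 8:x1, 9:x2, 10:x3, 19:m, 20:m, 21:m
edges: (1,8,pre); (1,10,pre); (6,8,pre); (6,9,pre); (7,9,pre); (10,2,post); (19,2,at); (20,2,at); (21,2,at)


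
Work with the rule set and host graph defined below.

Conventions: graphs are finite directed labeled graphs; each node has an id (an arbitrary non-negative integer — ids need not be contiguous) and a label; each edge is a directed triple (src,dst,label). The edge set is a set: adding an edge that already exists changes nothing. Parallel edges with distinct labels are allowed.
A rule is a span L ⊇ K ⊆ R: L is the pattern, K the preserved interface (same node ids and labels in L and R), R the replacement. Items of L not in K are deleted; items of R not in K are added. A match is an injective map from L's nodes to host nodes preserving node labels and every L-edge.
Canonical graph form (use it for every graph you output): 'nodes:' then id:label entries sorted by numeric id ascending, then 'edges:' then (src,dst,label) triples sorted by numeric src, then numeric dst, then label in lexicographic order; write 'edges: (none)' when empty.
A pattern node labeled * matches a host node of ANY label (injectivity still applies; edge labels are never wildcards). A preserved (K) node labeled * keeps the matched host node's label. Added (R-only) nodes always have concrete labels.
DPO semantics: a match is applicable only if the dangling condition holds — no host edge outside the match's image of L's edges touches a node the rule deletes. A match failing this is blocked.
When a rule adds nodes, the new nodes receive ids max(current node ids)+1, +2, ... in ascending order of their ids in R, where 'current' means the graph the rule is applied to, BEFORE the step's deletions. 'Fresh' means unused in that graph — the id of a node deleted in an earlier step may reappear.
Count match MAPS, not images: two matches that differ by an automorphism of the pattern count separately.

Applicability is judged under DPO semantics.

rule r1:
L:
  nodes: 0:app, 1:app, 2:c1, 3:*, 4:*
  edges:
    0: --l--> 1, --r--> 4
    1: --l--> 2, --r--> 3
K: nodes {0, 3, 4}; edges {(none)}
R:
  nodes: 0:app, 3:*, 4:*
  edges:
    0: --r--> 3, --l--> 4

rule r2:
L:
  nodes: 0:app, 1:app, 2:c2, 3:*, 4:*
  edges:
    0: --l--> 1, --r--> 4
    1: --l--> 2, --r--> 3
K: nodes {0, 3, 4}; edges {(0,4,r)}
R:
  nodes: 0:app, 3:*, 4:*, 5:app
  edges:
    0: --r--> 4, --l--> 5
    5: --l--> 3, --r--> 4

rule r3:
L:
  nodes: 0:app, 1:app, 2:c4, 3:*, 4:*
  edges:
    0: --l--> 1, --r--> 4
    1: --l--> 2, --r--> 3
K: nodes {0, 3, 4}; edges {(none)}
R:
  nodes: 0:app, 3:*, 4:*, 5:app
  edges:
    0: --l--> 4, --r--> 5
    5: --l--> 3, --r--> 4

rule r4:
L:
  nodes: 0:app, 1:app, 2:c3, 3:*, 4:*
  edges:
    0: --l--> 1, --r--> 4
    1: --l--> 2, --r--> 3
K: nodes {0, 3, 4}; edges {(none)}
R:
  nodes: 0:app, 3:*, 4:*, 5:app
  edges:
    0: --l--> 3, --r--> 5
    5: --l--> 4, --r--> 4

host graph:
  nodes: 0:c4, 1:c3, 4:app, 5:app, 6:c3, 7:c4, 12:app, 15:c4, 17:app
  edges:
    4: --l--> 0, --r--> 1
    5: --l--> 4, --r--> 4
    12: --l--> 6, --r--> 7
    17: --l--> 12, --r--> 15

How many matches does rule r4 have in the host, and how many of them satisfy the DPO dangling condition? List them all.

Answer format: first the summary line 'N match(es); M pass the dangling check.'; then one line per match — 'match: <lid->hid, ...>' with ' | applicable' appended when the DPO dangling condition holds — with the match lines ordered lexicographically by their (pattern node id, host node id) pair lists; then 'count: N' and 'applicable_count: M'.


1 match(es); 1 pass the dangling check.
match: 0->17, 1->12, 2->6, 3->7, 4->15 | applicable
count: 1
applicable_count: 1


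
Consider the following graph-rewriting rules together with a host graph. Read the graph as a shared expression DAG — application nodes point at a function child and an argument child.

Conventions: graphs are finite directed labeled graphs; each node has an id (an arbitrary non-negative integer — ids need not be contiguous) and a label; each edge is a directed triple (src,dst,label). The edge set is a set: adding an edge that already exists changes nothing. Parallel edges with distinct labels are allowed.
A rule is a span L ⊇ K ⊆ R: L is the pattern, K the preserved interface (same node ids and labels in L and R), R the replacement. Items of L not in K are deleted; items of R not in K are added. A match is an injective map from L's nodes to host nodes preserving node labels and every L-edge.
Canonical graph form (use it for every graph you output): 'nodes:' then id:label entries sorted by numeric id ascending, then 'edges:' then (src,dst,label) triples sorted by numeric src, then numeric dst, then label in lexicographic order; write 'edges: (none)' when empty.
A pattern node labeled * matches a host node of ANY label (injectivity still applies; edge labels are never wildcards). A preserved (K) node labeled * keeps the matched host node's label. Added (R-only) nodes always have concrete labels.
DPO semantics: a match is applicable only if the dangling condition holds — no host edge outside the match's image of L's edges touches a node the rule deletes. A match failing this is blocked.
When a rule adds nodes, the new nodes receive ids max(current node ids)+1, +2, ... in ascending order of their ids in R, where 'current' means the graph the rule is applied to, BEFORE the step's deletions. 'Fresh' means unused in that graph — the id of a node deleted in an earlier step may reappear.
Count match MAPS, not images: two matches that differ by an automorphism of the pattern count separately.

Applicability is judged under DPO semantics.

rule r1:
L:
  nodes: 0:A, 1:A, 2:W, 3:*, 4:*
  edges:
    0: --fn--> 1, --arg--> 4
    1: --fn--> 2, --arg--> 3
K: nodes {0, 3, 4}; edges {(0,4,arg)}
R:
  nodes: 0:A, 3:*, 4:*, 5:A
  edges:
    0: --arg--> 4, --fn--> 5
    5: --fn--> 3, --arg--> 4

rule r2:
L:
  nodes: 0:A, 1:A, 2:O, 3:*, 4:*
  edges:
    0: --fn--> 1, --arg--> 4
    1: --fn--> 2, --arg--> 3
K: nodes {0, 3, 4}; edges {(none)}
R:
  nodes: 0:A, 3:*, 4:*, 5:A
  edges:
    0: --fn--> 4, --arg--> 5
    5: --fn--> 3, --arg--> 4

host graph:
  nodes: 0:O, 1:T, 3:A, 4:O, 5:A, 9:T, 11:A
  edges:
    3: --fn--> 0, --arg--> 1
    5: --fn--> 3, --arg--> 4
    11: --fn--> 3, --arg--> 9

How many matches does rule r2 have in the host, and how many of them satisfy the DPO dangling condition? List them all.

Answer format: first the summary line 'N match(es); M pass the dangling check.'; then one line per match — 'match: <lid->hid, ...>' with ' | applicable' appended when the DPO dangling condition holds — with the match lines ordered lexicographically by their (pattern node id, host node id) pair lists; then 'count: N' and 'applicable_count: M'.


2 match(es); 0 pass the dangling check.
match: 0->5, 1->3, 2->0, 3->1, 4->4
match: 0->11, 1->3, 2->0, 3->1, 4->9
count: 2
applicable_count: 0


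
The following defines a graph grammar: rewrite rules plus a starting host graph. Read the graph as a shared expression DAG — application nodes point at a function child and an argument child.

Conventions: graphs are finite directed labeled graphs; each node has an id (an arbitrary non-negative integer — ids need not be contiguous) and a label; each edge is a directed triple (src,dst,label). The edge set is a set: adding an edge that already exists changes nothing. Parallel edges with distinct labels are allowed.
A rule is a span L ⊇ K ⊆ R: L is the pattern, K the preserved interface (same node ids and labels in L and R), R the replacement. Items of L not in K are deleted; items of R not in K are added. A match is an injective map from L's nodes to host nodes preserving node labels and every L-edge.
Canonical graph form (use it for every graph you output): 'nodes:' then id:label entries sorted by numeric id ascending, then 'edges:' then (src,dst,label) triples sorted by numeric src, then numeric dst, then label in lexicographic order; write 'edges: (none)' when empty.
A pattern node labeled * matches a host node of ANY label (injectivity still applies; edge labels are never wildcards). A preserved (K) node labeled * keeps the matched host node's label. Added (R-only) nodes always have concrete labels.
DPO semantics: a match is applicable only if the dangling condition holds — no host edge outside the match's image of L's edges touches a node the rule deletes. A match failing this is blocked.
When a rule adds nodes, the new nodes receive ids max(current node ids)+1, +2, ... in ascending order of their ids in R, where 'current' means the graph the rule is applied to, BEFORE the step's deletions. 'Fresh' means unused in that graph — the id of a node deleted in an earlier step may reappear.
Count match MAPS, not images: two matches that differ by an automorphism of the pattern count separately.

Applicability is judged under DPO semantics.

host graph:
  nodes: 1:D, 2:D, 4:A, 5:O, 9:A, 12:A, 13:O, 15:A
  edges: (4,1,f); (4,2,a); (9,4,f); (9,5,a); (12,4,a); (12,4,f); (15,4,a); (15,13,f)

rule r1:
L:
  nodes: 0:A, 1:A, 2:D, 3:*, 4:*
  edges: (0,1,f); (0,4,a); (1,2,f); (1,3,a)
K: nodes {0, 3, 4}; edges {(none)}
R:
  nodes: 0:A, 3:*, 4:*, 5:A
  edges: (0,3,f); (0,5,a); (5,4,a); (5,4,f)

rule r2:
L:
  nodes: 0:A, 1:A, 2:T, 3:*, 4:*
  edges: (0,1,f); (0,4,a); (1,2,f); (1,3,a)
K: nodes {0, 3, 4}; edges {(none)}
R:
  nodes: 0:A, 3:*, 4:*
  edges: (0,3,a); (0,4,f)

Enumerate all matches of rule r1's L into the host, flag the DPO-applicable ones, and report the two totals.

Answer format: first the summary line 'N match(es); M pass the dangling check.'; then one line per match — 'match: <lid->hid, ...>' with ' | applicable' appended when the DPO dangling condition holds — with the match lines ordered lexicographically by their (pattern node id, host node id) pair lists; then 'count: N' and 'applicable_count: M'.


1 match(es); 0 pass the dangling check.
match: 0->9, 1->4, 2->1, 3->2, 4->5
count: 1
applicable_count: 0


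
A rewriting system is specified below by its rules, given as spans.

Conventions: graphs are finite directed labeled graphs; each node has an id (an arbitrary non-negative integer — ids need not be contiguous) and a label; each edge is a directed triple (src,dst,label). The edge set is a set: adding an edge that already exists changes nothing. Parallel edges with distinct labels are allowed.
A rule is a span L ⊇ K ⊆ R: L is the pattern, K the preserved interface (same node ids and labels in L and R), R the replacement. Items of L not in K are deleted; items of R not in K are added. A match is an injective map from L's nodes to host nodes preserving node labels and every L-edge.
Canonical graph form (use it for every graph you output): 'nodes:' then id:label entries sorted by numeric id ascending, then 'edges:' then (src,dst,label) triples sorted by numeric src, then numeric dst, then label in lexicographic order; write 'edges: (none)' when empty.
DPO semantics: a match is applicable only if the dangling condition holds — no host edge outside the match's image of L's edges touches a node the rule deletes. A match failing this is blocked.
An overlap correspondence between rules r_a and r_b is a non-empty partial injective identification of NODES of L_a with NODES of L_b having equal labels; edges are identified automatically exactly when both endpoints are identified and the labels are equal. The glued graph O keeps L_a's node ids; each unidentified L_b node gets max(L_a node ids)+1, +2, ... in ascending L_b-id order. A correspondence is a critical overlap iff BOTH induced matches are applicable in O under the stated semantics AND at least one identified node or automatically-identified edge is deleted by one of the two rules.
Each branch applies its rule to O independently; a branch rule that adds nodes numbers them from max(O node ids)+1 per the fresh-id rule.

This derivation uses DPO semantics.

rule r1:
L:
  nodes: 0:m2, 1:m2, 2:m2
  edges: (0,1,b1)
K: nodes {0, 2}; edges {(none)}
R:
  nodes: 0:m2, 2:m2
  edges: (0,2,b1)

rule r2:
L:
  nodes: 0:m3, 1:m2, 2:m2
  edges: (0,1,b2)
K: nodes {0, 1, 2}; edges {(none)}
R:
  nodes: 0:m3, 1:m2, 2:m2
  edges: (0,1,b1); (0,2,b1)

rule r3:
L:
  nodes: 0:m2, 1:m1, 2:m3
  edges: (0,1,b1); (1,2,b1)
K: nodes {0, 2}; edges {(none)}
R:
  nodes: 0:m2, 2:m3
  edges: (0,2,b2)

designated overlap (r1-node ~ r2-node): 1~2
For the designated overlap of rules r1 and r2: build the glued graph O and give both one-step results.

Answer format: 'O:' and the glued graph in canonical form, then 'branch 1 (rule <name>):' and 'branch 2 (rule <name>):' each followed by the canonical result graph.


O:
nodes: 0:m2, 1:m2, 2:m2, 3:m3, 4:m2
edges: (0,1,b1); (3,4,b2)
branch 1 (rule r1):
nodes: 0:m2, 2:m2, 3:m3, 4:m2
edges: (0,2,b1); (3,4,b2)
branch 2 (rule r2):
nodes: 0:m2, 1:m2, 2:m2, 3:m3, 4:m2
edges: (0,1,b1); (3,1,b1); (3,4,b1)


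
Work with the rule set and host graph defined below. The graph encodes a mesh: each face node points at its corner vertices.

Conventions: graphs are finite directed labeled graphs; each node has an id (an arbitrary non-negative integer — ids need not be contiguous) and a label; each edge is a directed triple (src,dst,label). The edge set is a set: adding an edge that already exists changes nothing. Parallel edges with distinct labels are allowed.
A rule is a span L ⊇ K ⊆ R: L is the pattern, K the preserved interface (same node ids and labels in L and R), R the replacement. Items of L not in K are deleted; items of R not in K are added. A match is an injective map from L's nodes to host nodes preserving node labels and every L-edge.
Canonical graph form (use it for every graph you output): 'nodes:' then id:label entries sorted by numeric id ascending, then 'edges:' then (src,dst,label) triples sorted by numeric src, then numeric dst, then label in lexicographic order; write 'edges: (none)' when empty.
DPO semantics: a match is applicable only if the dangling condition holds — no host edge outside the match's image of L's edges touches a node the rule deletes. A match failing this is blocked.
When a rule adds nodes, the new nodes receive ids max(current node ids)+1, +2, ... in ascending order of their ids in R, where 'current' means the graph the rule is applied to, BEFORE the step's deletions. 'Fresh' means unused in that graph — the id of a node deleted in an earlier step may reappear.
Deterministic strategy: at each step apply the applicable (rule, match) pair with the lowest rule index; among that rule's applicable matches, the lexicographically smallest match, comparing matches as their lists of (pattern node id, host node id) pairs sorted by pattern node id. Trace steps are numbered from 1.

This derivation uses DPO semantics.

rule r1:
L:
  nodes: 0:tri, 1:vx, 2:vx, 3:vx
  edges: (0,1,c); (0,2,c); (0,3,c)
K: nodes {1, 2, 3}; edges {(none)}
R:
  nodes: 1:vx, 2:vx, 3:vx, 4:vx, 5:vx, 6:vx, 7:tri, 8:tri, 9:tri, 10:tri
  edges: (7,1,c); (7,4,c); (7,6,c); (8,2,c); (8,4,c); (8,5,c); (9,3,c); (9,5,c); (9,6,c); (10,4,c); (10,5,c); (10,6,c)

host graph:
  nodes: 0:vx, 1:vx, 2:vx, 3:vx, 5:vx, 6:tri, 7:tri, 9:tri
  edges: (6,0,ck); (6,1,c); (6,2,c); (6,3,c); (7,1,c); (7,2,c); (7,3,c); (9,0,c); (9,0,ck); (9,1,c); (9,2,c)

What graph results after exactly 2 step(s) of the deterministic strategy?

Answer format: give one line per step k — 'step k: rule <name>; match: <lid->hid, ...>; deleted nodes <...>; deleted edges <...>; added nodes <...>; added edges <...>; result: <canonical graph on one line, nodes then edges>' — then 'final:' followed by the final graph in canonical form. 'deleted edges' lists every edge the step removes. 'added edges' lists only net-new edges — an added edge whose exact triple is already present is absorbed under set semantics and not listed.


step 1: rule r1; match: 0->7, 1->1, 2->2, 3->3; deleted nodes 7; deleted edges (7,1,c); (7,2,c); (7,3,c); added nodes 10, 11, 12, 13, 14, 15, 16; added edges (13,1,c); (13,10,c); (13,12,c); (14,2,c); (14,10,c); (14,11,c); (15,3,c); (15,11,c); (15,12,c); (16,10,c); (16,11,c); (16,12,c); result: nodes: 0:vx, 1:vx, 2:vx, 3:vx, 5:vx, 6:tri, 9:tri, 10:vx, 11:vx, 12:vx, 13:tri, 14:tri, 15:tri, 16:tri edges: (6,0,ck); (6,1,c); (6,2,c); (6,3,c); (9,0,c); (9,0,ck); (9,1,c); (9,2,c); (13,1,c); (13,10,c); (13,12,c); (14,2,c); (14,10,c); (14,11,c); (15,3,c); (15,11,c); (15,12,c); (16,10,c); (16,11,c); (16,12,c)
step 2: rule r1; match: 0->13, 1->1, 2->10, 3->12; deleted nodes 13; deleted edges (13,1,c); (13,10,c); (13,12,c); added nodes 17, 18, 19, 20, 21, 22, 23; added edges (20,1,c); (20,17,c); (20,19,c); (21,10,c); (21,17,c); (21,18,c); (22,12,c); (22,18,c); (22,19,c); (23,17,c); (23,18,c); (23,19,c); result: nodes: 0:vx, 1:vx, 2:vx, 3:vx, 5:vx, 6:tri, 9:tri, 10:vx, 11:vx, 12:vx, 14:tri, 15:tri, 16:tri, 17:vx, 18:vx, 19:vx, 20:tri, 21:tri, 22:tri, 23:tri edges: (6,0,ck); (6,1,c); (6,2,c); (6,3,c); (9,0,c); (9,0,ck); (9,1,c); (9,2,c); (14,2,c); (14,10,c); (14,11,c); (15,3,c); (15,11,c); (15,12,c); (16,10,c); (16,11,c); (16,12,c); (20,1,c); (20,17,c); (20,19,c); (21,10,c); (21,17,c); (21,18,c); (22,12,c); (22,18,c); (22,19,c); (23,17,c); (23,18,c); (23,19,c)
final:
nodes: 0:vx, 1:vx, 2:vx, 3:vx, 5:vx, 6:tri, 9:tri, 10:vx, 11:vx, 12:vx, 14:tri, 15:tri, 16:tri, 17:vx, 18:vx, 19:vx, 20:tri, 21:tri, 22:tri, 23:tri
edges: (6,0,ck); (6,1,c); (6,2,c); (6,3,c); (9,0,c); (9,0,ck); (9,1,c); (9,2,c); (14,2,c); (14,10,c); (14,11,c); (15,3,c); (15,11,c); (15,12,c); (16,10,c); (16,11,c); (16,12,c); (20,1,c); (20,17,c); (20,19,c); (21,10,c); (21,17,c); (21,18,c); (22,12,c); (22,18,c); (22,19,c); (23,17,c); (23,18,c); (23,19,c)


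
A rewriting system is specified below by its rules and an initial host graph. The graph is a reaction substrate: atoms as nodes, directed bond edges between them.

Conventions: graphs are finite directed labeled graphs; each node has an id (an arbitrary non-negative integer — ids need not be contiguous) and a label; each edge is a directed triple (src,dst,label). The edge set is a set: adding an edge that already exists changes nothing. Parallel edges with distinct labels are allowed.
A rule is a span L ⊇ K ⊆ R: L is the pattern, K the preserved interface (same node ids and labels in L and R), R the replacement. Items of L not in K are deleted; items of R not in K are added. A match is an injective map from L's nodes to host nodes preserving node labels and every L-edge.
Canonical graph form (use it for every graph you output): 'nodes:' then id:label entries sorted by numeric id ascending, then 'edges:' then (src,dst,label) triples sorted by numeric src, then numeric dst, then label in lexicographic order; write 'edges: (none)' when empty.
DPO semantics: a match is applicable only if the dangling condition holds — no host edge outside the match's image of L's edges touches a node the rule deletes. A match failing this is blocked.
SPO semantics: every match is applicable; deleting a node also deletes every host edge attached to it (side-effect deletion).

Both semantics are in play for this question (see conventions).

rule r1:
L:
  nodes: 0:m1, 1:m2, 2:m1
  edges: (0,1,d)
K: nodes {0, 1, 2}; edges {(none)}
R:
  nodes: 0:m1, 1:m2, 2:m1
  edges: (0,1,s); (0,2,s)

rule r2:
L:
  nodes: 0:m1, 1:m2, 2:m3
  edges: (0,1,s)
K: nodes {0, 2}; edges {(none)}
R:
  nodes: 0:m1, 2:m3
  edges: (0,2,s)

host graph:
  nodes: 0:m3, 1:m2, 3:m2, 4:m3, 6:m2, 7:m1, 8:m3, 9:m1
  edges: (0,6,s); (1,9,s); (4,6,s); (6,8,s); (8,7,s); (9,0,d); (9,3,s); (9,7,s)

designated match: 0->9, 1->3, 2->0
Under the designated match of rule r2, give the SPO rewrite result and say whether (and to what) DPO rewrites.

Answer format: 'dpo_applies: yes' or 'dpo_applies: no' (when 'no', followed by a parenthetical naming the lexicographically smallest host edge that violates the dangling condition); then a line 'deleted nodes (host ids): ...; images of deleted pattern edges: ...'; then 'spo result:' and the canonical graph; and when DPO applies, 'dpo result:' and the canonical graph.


dpo_applies: yes
deleted nodes (host ids): 3; images of deleted pattern edges: (9,3,s)
spo result:
nodes: 0:m3, 1:m2, 4:m3, 6:m2, 7:m1, 8:m3, 9:m1
edges: (0,6,s); (1,9,s); (4,6,s); (6,8,s); (8,7,s); (9,0,d); (9,0,s); (9,7,s)
dpo result:
nodes: 0:m3, 1:m2, 4:m3, 6:m2, 7:m1, 8:m3, 9:m1
edges: (0,6,s); (1,9,s); (4,6,s); (6,8,s); (8,7,s); (9,0,d); (9,0,s); (9,7,s)
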